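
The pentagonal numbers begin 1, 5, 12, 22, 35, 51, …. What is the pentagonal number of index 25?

The 25th pentagonal number is n(3n−1)/2 with n = 25.
25·(3·25 − 1)/2 = 25·74/2 = 25·37 = 925.

925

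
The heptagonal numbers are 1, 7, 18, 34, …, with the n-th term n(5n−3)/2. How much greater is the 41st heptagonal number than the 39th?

397

41·(5·41 − 3)/2 = 4141 and 39·(5·39 − 3)/2 = 3744.
Difference: 4141 − 3744 = 397.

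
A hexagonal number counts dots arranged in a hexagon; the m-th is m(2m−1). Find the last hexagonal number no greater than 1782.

1770

Solve n(2n−1) ≤ 1782 for integer n.
n = 30 gives 1770 ≤ 1782, while n = 31 gives 1891 > 1782; so the answer is 1770.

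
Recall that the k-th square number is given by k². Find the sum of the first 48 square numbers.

Σ_{i=1}^{48} i² = 48·49·97/6 = 38024.

38024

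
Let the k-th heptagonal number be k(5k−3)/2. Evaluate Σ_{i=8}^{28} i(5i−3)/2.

18368

Σ i(5i−3)/2 = (5Σi² − 3Σi) / 2 over i = 8..28.
Σi = 406 − 28 = 378 and Σi² = 7714 − 140 = 7574.
(5·7574 − 3·378) / 2 = 36736/2 = 18368.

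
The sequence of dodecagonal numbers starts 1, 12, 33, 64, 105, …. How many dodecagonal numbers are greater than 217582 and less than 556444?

The n-th dodecagonal number is n(5n−4).
Smallest index with value > 217582: n = 210 (giving 219660).
Largest index with value < 556444: n = 333 (giving 553113).
Indices 210 through 333: 124 terms.

124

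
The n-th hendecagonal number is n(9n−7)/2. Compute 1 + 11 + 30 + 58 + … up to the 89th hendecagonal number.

Σ i(9i−7)/2 = (9Σi² − 7Σi) / 2 over i = 1..89.
Σi = 4005 and Σi² = 238965.
(9·238965 − 7·4005) / 2 = 2122650/2 = 1061325.

1061325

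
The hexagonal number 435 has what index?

Set n(2n−1) = 435, giving 2n² − n − 435 = 0.
The discriminant is 1 + 8·435 = 3481, and √3481 = 59.
So n = (1 + 59) / 4 = 60/4 = 15.

15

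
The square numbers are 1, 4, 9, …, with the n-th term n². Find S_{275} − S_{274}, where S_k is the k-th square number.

n² − (n−1)² = 2n − 1, so 275² − 274² = 2·275 − 1 = 549.

549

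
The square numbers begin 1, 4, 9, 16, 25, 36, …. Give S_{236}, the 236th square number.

236² = 55696.

55696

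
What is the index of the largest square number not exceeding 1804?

42

Solve n² ≤ 1804 for integer n.
n = 42 gives 1764 ≤ 1804, while n = 43 gives 1849 > 1804; so the answer is index 42.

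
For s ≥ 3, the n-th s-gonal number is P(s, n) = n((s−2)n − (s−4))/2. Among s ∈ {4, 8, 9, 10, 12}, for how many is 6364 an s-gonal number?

1

s = 4: P(4, 79) = 6241 and P(4, 80) = 6400; 6364 is not s-gonal.
s = 8: P(8, 46) = 6256 and P(8, 47) = 6533; 6364 is not s-gonal.
s = 9: P(9, 43) = 6364. ✓
s = 10: P(10, 40) = 6280 and P(10, 41) = 6601; 6364 is not s-gonal.
s = 12: P(12, 36) = 6336 and P(12, 37) = 6697; 6364 is not s-gonal.
Hits: s ∈ {9} → 1.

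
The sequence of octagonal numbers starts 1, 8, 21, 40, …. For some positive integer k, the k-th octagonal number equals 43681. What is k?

121

Set n(3n−2) = 43681, giving 3n² − 2n − 43681 = 0.
So n = (2 + 724) / 6 = 726/6 = 121.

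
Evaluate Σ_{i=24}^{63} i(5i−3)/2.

199940

Σ i(5i−3)/2 = (5Σi² − 3Σi) / 2 over i = 24..63.
Σi = 2016 − 276 = 1740 and Σi² = 85344 − 4324 = 81020.
(5·81020 − 3·1740) / 2 = 399880/2 = 199940.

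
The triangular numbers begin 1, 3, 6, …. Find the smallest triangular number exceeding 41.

Solve n(n+1)/2 > 41 for integer n.
The largest n with value ≤ 41 is 8 (since 36 ≤ 41 < 45), so the first above is n = 9, value 45.

45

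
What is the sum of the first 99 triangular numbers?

166650

Σ i(i+1)/2 = (Σi² + Σi) / 2 over i = 1..99.
Σi = 4950 and Σi² = 328350.
(1·328350 + 1·4950) / 2 = 333300/2 = 166650.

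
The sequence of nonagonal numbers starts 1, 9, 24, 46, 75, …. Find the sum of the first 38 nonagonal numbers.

Σ i(7i−5)/2 = (7Σi² − 5Σi) / 2 over i = 1..38.
Σi = 741 and Σi² = 19019.
(7·19019 − 5·741) / 2 = 129428/2 = 64714.

64714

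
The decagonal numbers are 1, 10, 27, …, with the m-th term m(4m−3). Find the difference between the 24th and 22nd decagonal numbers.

362

24·(4·24 − 3) = 2232 and 22·(4·22 − 3) = 1870.
Difference: 2232 − 1870 = 362.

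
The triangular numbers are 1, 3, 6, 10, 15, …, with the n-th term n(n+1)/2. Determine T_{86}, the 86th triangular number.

The 86th triangular number is n(n+1)/2 with n = 86.
86·87/2 = 7482/2 = 3741.

3741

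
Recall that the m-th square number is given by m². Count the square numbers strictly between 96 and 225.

The n-th square number is n².
Smallest index with value > 96: n = 10 (giving 100).
Largest index with value < 225: n = 14 (giving 196).
Indices 10 through 14: 5 terms.

5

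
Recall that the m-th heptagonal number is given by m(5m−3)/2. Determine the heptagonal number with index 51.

51·(5·51 − 3)/2 = 51·252/2 = 51·126 = 6426.

6426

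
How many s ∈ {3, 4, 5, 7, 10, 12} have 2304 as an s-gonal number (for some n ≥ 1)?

s = 3: P(3, 67) = 2278 and P(3, 68) = 2346; 2304 is not s-gonal.
s = 4: P(4, 48) = 2304. ✓
s = 5: P(5, 39) = 2262 and P(5, 40) = 2380; 2304 is not s-gonal.
s = 7: P(7, 30) = 2205 and P(7, 31) = 2356; 2304 is not s-gonal.
s = 10: P(10, 24) = 2232 and P(10, 25) = 2425; 2304 is not s-gonal.
s = 12: P(12, 21) = 2121 and P(12, 22) = 2332; 2304 is not s-gonal.
Hits: s ∈ {4} → 1.

1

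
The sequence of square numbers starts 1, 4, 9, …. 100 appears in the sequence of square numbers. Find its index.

We need n² = 100, so n = √100 = 10.

10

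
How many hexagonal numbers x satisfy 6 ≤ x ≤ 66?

5

The n-th hexagonal number is n(2n−1).
Smallest index with value ≥ 6: n = 2 (giving 6).
Largest index with value ≤ 66: n = 6 (giving 66).
Indices 2 through 6: 5 terms.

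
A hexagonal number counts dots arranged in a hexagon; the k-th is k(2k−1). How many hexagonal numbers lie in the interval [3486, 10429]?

31

The n-th hexagonal number is n(2n−1).
Smallest index with value ≥ 3486: n = 42 (giving 3486).
Largest index with value ≤ 10429: n = 72 (giving 10296).
Indices 42 through 72: 31 terms.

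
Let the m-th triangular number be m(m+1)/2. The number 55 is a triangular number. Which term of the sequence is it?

10

Set n(n+1)/2 = 55, giving n² + n − 110 = 0.
The discriminant is 1 + 8·55 = 441, and √441 = 21.
So n = (-1 + 21) / 2 = 20/2 = 10.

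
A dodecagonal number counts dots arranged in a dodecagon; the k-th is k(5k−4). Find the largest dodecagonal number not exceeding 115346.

Solve n(5n−4) ≤ 115346 for integer n.
n = 152 gives 114912 ≤ 115346, while n = 153 gives 116433 > 115346; so the answer is 114912.

114912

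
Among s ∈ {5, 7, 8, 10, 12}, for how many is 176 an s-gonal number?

s = 5: P(5, 11) = 176. ✓
s = 7: P(7, 8) = 148 and P(7, 9) = 189; 176 is not s-gonal.
s = 8: P(8, 8) = 176. ✓
s = 10: P(10, 7) = 175 and P(10, 8) = 232; 176 is not s-gonal.
s = 12: P(12, 6) = 156 and P(12, 7) = 217; 176 is not s-gonal.
Hits: s ∈ {5, 8} → 2.

2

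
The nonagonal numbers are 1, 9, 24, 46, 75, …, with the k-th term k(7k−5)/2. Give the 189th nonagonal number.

124551

189·(7·189 − 5)/2 = 189·1318/2 = 189·659 = 124551.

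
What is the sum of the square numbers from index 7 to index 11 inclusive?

Σ_{i=7}^{11} i² = 506 − 91 = 415.

415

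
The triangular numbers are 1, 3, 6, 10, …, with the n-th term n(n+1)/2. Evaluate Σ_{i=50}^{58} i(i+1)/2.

Σ i(i+1)/2 = (Σi² + Σi) / 2 over i = 50..58.
Σi = 1711 − 1225 = 486 and Σi² = 66729 − 40425 = 26304.
(1·26304 + 1·486) / 2 = 26790/2 = 13395.

13395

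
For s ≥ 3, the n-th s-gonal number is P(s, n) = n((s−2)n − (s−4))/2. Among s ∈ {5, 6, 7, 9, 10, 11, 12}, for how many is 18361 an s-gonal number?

s = 5: P(5, 110) = 18095 and P(5, 111) = 18426; 18361 is not s-gonal.
s = 6: P(6, 96) = 18336 and P(6, 97) = 18721; 18361 is not s-gonal.
s = 7: P(7, 86) = 18361. ✓
s = 9: P(9, 72) = 17964 and P(9, 73) = 18469; 18361 is not s-gonal.
s = 10: P(10, 68) = 18292 and P(10, 69) = 18837; 18361 is not s-gonal.
s = 11: P(11, 64) = 18208 and P(11, 65) = 18785; 18361 is not s-gonal.
s = 12: P(12, 61) = 18361. ✓
Hits: s ∈ {7, 12} → 2.

2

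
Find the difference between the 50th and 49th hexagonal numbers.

197

Consecutive hexagonal numbers differ by 4n − 3: here 4·50 − 3 = 197.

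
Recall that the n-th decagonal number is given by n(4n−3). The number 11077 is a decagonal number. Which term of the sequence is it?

53

Set n(4n−3) = 11077, giving 4n² − 3n − 11077 = 0.
The discriminant is 9 + 16·11077 = 177241, and √177241 = 421.
So n = (3 + 421) / 8 = 424/8 = 53.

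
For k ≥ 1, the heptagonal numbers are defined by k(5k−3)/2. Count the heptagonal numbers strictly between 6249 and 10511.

15

The n-th heptagonal number is n(5n−3)/2.
Smallest index with value > 6249: n = 51 (giving 6426).
Largest index with value < 10511: n = 65 (giving 10465).
Indices 51 through 65: 15 terms.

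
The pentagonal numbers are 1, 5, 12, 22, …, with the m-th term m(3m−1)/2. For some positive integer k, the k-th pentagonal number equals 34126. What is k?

Set n(3n−1)/2 = 34126, giving 3n² − n − 68252 = 0.
The discriminant is 1 + 24·34126 = 819025, and √819025 = 905.
So n = (1 + 905) / 6 = 906/6 = 151.

151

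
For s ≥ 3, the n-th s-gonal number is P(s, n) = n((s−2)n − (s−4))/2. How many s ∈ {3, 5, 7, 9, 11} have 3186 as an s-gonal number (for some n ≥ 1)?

2

s = 3: P(3, 79) = 3160 and P(3, 80) = 3240; 3186 is not s-gonal.
s = 5: P(5, 46) = 3151 and P(5, 47) = 3290; 3186 is not s-gonal.
s = 7: P(7, 36) = 3186. ✓
s = 9: P(9, 30) = 3075 and P(9, 31) = 3286; 3186 is not s-gonal.
s = 11: P(11, 27) = 3186. ✓
Hits: s ∈ {7, 11} → 2.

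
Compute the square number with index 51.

The 51st square number is n² with n = 51.
51² = 2601.

2601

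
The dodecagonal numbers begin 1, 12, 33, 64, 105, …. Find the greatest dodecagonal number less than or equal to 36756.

Solve n(5n−4) ≤ 36756 for integer n.
n = 86 gives 36636 ≤ 36756, while n = 87 gives 37497 > 36756; so the answer is 36636.

36636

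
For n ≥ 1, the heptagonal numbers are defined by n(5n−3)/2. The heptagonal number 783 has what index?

Set n(5n−3)/2 = 783, giving 5n² − 3n − 1566 = 0.
The discriminant is 9 + 40·783 = 31329, and √31329 = 177.
So n = (3 + 177) / 10 = 180/10 = 18.
Check: 18·(5·18 − 3)/2 = 783. ✓

18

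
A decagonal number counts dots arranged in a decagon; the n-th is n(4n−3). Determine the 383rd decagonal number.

The 383rd decagonal number is n(4n−3) with n = 383.
383·(4·383 − 3) = 383·1529 = 585607.

585607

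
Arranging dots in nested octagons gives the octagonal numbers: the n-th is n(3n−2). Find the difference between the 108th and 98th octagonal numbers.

108·(3·108 − 2) = 34776 and 98·(3·98 − 2) = 28616.
Difference: 34776 − 28616 = 6160.

6160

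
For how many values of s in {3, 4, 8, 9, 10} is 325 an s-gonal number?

2

s = 3: P(3, 25) = 325. ✓
s = 4: P(4, 18) = 324 and P(4, 19) = 361; 325 is not s-gonal.
s = 8: P(8, 10) = 280 and P(8, 11) = 341; 325 is not s-gonal.
s = 9: P(9, 10) = 325. ✓
s = 10: P(10, 9) = 297 and P(10, 10) = 370; 325 is not s-gonal.
Hits: s ∈ {3, 9} → 2.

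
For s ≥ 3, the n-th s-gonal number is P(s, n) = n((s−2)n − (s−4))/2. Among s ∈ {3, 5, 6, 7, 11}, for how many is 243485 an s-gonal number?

s = 3: P(3, 697) = 243253 and P(3, 698) = 243951; 243485 is not s-gonal.
s = 5: P(5, 403) = 243412 and P(5, 404) = 244622; 243485 is not s-gonal.
s = 6: P(6, 349) = 243253 and P(6, 350) = 244650; 243485 is not s-gonal.
s = 7: P(7, 312) = 242892 and P(7, 313) = 244453; 243485 is not s-gonal.
s = 11: P(11, 233) = 243485. ✓
Hits: s ∈ {11} → 1.

1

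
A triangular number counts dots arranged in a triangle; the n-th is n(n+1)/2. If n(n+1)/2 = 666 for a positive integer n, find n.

36

Set n(n+1)/2 = 666, giving n² + n − 1332 = 0.
So n = (-1 + 73) / 2 = 72/2 = 36.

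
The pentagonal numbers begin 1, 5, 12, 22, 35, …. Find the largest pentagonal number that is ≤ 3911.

3876

Solve n(3n−1)/2 ≤ 3911 for integer n.
n = 51 gives 3876 ≤ 3911, while n = 52 gives 4030 > 3911; so the answer is 3876.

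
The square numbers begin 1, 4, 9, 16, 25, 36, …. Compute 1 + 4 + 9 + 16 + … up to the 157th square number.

1302315

Σ_{i=1}^{157} i² = 157·158·315/6 = 1302315.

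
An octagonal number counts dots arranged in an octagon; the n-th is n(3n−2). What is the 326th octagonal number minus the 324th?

326·(3·326 − 2) = 318176 and 324·(3·324 − 2) = 314280.
Difference: 318176 − 314280 = 3896.

3896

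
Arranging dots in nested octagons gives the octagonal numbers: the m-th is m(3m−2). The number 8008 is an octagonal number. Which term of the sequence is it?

52

Set n(3n−2) = 8008, giving 3n² − 2n − 8008 = 0.
The discriminant is 4 + 12·8008 = 96100, and √96100 = 310.
So n = (2 + 310) / 6 = 312/6 = 52.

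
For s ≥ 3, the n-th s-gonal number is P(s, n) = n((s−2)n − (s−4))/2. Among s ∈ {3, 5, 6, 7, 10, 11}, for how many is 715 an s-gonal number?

2

s = 3: P(3, 37) = 703 and P(3, 38) = 741; 715 is not s-gonal.
s = 5: P(5, 22) = 715. ✓
s = 6: P(6, 19) = 703 and P(6, 20) = 780; 715 is not s-gonal.
s = 7: P(7, 17) = 697 and P(7, 18) = 783; 715 is not s-gonal.
s = 10: P(10, 13) = 637 and P(10, 14) = 742; 715 is not s-gonal.
s = 11: P(11, 13) = 715. ✓
Hits: s ∈ {5, 11} → 2.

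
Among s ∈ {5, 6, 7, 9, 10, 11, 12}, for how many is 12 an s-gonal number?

s = 5: P(5, 3) = 12. ✓
s = 6: P(6, 2) = 6 and P(6, 3) = 15; 12 is not s-gonal.
s = 7: P(7, 2) = 7 and P(7, 3) = 18; 12 is not s-gonal.
s = 9: P(9, 2) = 9 and P(9, 3) = 24; 12 is not s-gonal.
s = 10: P(10, 2) = 10 and P(10, 3) = 27; 12 is not s-gonal.
s = 11: P(11, 2) = 11 and P(11, 3) = 30; 12 is not s-gonal.
s = 12: P(12, 2) = 12. ✓
Hits: s ∈ {5, 12} → 2.

2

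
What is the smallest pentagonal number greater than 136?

145

Solve n(3n−1)/2 > 136 for integer n.
The largest n with value ≤ 136 is 9 (since 117 ≤ 136 < 145), so the first above is n = 10, value 145.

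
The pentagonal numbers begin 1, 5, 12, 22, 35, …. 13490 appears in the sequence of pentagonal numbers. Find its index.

Set n(3n−1)/2 = 13490, giving 3n² − n − 26980 = 0.
The discriminant is 1 + 24·13490 = 323761, and √323761 = 569.
So n = (1 + 569) / 6 = 570/6 = 95.

95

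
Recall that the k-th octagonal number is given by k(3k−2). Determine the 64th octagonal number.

64·(3·64 − 2) = 64·190 = 12160.

12160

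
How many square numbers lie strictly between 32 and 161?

7

The n-th square number is n².
Smallest index with value > 32: n = 6 (giving 36).
Largest index with value < 161: n = 12 (giving 144).
Indices 6 through 12: 7 terms.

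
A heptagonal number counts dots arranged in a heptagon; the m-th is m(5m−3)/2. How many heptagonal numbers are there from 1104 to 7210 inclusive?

The n-th heptagonal number is n(5n−3)/2.
Smallest index with value ≥ 1104: n = 22 (giving 1177).
Largest index with value ≤ 7210: n = 54 (giving 7209).
Indices 22 through 54: 33 terms.

33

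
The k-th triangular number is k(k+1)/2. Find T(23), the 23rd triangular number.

The 23rd triangular number is n(n+1)/2 with n = 23.
23·24/2 = 552/2 = 276.

276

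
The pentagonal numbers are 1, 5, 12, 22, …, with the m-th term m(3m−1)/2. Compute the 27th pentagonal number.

The 27th pentagonal number is n(3n−1)/2 with n = 27.
27·(3·27 − 1)/2 = 27·80/2 = 27·40 = 1080.

1080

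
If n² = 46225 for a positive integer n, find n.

We need n² = 46225, so n = √46225 = 215.

215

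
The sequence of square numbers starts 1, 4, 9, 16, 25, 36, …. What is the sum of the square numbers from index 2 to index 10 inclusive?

Σ_{i=2}^{10} i² = 385 − 1 = 384.

384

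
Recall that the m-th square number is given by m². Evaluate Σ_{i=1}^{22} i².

Σ_{i=1}^{22} i² = 22·23·45/6 = 3795.

3795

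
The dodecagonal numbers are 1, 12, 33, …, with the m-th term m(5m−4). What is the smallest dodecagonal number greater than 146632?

147232

Solve n(5n−4) > 146632 for integer n.
The largest n with value ≤ 146632 is 171 (since 145521 ≤ 146632 < 147232), so the first above is n = 172, value 147232.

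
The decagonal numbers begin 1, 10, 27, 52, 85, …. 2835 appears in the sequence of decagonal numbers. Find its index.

27

Set n(4n−3) = 2835, giving 4n² − 3n − 2835 = 0.
The discriminant is 9 + 16·2835 = 45369, and √45369 = 213.
So n = (3 + 213) / 8 = 216/8 = 27.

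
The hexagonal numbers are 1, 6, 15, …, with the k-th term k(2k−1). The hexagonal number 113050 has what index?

238

Set n(2n−1) = 113050, giving 2n² − n − 113050 = 0.
The discriminant is 1 + 8·113050 = 904401, and √904401 = 951.
So n = (1 + 951) / 4 = 952/4 = 238.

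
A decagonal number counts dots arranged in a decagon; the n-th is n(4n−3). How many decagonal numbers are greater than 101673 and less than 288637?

The n-th decagonal number is n(4n−3).
Smallest index with value > 101673: n = 160 (giving 101920).
Largest index with value < 288637: n = 268 (giving 286492).
Indices 160 through 268: 109 terms.

109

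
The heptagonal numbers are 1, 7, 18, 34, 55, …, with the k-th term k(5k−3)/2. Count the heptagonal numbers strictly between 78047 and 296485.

The n-th heptagonal number is n(5n−3)/2.
Smallest index with value > 78047: n = 177 (giving 78057).
Largest index with value < 296485: n = 344 (giving 295324).
Indices 177 through 344: 168 terms.

168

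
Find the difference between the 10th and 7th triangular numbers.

10·11/2 = 55 and 7·8/2 = 28.
Difference: 55 − 28 = 27.

27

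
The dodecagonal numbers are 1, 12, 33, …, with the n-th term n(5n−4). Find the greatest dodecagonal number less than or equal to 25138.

24921

Solve n(5n−4) ≤ 25138 for integer n.
n = 71 gives 24921 ≤ 25138, while n = 72 gives 25632 > 25138; so the answer is 24921.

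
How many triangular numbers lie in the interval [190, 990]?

26

The n-th triangular number is n(n+1)/2.
Smallest index with value ≥ 190: n = 19 (giving 190).
Largest index with value ≤ 990: n = 44 (giving 990).
Indices 19 through 44: 26 terms.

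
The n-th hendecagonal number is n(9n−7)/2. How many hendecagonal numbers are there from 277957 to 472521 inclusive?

The n-th hendecagonal number is n(9n−7)/2.
Smallest index with value ≥ 277957: n = 249 (giving 278133).
Largest index with value ≤ 472521: n = 324 (giving 471258).
Indices 249 through 324: 76 terms.

76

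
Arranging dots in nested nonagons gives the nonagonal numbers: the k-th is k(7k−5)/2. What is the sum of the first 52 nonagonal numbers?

Σ i(7i−5)/2 = (7Σi² − 5Σi) / 2 over i = 1..52.
Σi = 1378 and Σi² = 48230.
(7·48230 − 5·1378) / 2 = 330720/2 = 165360.

165360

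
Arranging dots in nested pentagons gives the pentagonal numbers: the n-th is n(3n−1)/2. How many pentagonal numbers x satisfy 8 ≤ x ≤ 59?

The n-th pentagonal number is n(3n−1)/2.
Smallest index with value ≥ 8: n = 3 (giving 12).
Largest index with value ≤ 59: n = 6 (giving 51).
Indices 3 through 6: 4 terms.

4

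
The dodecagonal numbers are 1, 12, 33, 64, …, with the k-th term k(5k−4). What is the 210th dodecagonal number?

210·(5·210 − 4) = 210·1046 = 219660.

219660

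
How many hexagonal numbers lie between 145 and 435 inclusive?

The n-th hexagonal number is n(2n−1).
Smallest index with value ≥ 145: n = 9 (giving 153).
Largest index with value ≤ 435: n = 15 (giving 435).
Indices 9 through 15: 7 terms.

7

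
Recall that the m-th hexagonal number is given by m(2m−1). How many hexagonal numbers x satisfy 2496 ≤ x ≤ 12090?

The n-th hexagonal number is n(2n−1).
Smallest index with value ≥ 2496: n = 36 (giving 2556).
Largest index with value ≤ 12090: n = 78 (giving 12090).
Indices 36 through 78: 43 terms.

43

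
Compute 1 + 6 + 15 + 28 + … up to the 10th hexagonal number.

Σ i(2i−1) = 2Σi² − Σi over i = 1..10.
Σi = 55 and Σi² = 385.
2·385 − 1·55 = 715.

715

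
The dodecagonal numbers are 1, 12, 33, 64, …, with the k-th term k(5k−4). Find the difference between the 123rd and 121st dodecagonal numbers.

123·(5·123 − 4) = 75153 and 121·(5·121 − 4) = 72721.
Difference: 75153 − 72721 = 2432.

2432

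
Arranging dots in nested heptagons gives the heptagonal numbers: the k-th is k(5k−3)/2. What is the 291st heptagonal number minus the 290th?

1451

Consecutive heptagonal numbers differ by 5n − 4: here 5·291 − 4 = 1451.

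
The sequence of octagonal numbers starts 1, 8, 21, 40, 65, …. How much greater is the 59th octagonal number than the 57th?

692

59·(3·59 − 2) = 10325 and 57·(3·57 − 2) = 9633.
Difference: 10325 − 9633 = 692.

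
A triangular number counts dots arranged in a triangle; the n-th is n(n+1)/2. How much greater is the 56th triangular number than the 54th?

56·57/2 = 1596 and 54·55/2 = 1485.
Difference: 1596 − 1485 = 111.

111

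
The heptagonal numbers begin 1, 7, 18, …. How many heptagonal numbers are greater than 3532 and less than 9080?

23

The n-th heptagonal number is n(5n−3)/2.
Smallest index with value > 3532: n = 38 (giving 3553).
Largest index with value < 9080: n = 60 (giving 8910).
Indices 38 through 60: 23 terms.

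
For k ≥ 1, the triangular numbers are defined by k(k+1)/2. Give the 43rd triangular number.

946

The 43rd triangular number is n(n+1)/2 with n = 43.
43·44/2 = 1892/2 = 946.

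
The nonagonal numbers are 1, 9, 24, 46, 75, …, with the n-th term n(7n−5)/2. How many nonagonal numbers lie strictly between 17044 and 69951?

The n-th nonagonal number is n(7n−5)/2.
Smallest index with value > 17044: n = 71 (giving 17466).
Largest index with value < 69951: n = 141 (giving 69231).
Indices 71 through 141: 71 terms.

71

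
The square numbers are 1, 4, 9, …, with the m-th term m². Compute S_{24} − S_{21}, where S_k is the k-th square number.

135

24² = 576 and 21² = 441.
Difference: 576 − 441 = 135.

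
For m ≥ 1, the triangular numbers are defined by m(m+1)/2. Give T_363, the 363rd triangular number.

66066

The 363rd triangular number is n(n+1)/2 with n = 363.
363·364/2 = 132132/2 = 66066.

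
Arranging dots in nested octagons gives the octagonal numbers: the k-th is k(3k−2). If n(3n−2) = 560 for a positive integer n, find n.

Set n(3n−2) = 560, giving 3n² − 2n − 560 = 0.
The discriminant is 4 + 12·560 = 6724, and √6724 = 82.
So n = (2 + 82) / 6 = 84/6 = 14.

14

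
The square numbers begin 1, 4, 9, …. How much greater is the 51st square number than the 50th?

101

n² − (n−1)² = 2n − 1, so 51² − 50² = 2·51 − 1 = 101.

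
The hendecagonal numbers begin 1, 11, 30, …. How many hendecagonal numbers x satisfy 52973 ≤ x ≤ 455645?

The n-th hendecagonal number is n(9n−7)/2.
Smallest index with value ≥ 52973: n = 109 (giving 53083).
Largest index with value ≤ 455645: n = 318 (giving 453945).
Indices 109 through 318: 210 terms.

210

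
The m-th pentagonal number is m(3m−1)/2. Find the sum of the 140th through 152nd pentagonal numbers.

Σ i(3i−1)/2 = (3Σi² − Σi) / 2 over i = 140..152.
Σi = 11628 − 9730 = 1898 and Σi² = 1182180 − 904890 = 277290.
(3·277290 − 1·1898) / 2 = 829972/2 = 414986.

414986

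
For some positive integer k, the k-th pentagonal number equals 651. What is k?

Set n(3n−1)/2 = 651, giving 3n² − n − 1302 = 0.
So n = (1 + 125) / 6 = 126/6 = 21.

21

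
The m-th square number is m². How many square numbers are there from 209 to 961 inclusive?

17

The n-th square number is n².
Smallest index with value ≥ 209: n = 15 (giving 225).
Largest index with value ≤ 961: n = 31 (giving 961).
Indices 15 through 31: 17 terms.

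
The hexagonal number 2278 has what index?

34

Set n(2n−1) = 2278, giving 2n² − n − 2278 = 0.
The discriminant is 1 + 8·2278 = 18225, and √18225 = 135.
So n = (1 + 135) / 4 = 136/4 = 34.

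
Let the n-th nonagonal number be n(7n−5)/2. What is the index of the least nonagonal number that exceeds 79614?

152

Solve n(7n−5)/2 > 79614 for integer n.
The largest n with value ≤ 79614 is 151 (since 79426 ≤ 79614 < 80484), so the first above is n = 152, value 80484.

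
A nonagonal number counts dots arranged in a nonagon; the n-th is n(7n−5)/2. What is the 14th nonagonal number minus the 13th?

92

Consecutive nonagonal numbers differ by 7n − 6: here 7·14 − 6 = 92.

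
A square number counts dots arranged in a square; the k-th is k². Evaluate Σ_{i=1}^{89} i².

Σ_{i=1}^{89} i² = 89·90·179/6 = 238965.

238965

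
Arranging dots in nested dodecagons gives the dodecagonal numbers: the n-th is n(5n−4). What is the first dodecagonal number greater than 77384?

Solve n(5n−4) > 77384 for integer n.
The largest n with value ≤ 77384 is 124 (since 76384 ≤ 77384 < 77625), so the first above is n = 125, value 77625.

77625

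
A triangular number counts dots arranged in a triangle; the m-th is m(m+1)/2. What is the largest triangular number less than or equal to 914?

Solve n(n+1)/2 ≤ 914 for integer n.
n = 42 gives 903 ≤ 914, while n = 43 gives 946 > 914; so the answer is 903.

903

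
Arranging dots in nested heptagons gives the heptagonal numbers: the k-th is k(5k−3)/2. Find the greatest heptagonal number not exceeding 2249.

2205

Solve n(5n−3)/2 ≤ 2249 for integer n.
n = 30 gives 2205 ≤ 2249, while n = 31 gives 2356 > 2249; so the answer is 2205.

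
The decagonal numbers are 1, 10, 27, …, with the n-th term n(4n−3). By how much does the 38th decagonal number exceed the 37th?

Consecutive decagonal numbers differ by 8n − 7: here 8·38 − 7 = 297.

297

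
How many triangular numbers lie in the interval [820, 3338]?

The n-th triangular number is n(n+1)/2.
Smallest index with value ≥ 820: n = 40 (giving 820).
Largest index with value ≤ 3338: n = 81 (giving 3321).
Indices 40 through 81: 42 terms.

42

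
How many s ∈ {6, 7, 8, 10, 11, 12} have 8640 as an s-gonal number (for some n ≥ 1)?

1

s = 6: P(6, 65) = 8385 and P(6, 66) = 8646; 8640 is not s-gonal.
s = 7: P(7, 59) = 8614 and P(7, 60) = 8910; 8640 is not s-gonal.
s = 8: P(8, 54) = 8640. ✓
s = 10: P(10, 46) = 8326 and P(10, 47) = 8695; 8640 is not s-gonal.
s = 11: P(11, 44) = 8558 and P(11, 45) = 8955; 8640 is not s-gonal.
s = 12: P(12, 41) = 8241 and P(12, 42) = 8652; 8640 is not s-gonal.
Hits: s ∈ {8} → 1.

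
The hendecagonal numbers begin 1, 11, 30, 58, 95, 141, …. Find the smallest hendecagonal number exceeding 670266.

Solve n(9n−7)/2 > 670266 for integer n.
The largest n with value ≤ 670266 is 386 (since 669131 ≤ 670266 < 672606), so the first above is n = 387, value 672606.

672606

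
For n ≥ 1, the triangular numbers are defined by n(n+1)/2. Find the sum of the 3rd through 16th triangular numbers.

812

Σ i(i+1)/2 = (Σi² + Σi) / 2 over i = 3..16.
Σi = 136 − 3 = 133 and Σi² = 1496 − 5 = 1491.
(1·1491 + 1·133) / 2 = 1624/2 = 812.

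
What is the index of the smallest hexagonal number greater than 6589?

Solve n(2n−1) > 6589 for integer n.
The largest n with value ≤ 6589 is 57 (since 6441 ≤ 6589 < 6670), so the first above is n = 58, value 6670.

58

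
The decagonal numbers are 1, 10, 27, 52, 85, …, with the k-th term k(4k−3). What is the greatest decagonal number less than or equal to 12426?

12376

Solve n(4n−3) ≤ 12426 for integer n.
n = 56 gives 12376 ≤ 12426, while n = 57 gives 12825 > 12426; so the answer is 12376.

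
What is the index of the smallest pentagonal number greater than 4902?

58

Solve n(3n−1)/2 > 4902 for integer n.
The largest n with value ≤ 4902 is 57 (since 4845 ≤ 4902 < 5017), so the first above is n = 58, value 5017.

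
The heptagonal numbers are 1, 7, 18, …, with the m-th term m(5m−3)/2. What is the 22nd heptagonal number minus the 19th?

303

22·(5·22 − 3)/2 = 1177 and 19·(5·19 − 3)/2 = 874.
Difference: 1177 − 874 = 303.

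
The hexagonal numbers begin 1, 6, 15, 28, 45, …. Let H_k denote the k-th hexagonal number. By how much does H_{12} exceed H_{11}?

45

Consecutive hexagonal numbers differ by 4n − 3: here 4·12 − 3 = 45.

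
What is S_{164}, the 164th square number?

26896

The 164th square number is n² with n = 164.
164² = 26896.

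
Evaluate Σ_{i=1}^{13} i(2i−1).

Σ i(2i−1) = 2Σi² − Σi over i = 1..13.
Σi = 91 and Σi² = 819.
2·819 − 1·91 = 1547.

1547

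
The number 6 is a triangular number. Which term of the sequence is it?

Set n(n+1)/2 = 6, giving n² + n − 12 = 0.
The discriminant is 1 + 8·6 = 49, and √49 = 7.
So n = (-1 + 7) / 2 = 6/2 = 3.
Check: 3·4/2 = 6. ✓

3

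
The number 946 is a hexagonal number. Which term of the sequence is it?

Set n(2n−1) = 946, giving 2n² − n − 946 = 0.
So n = (1 + 87) / 4 = 88/4 = 22.
Check: 22·(2·22 − 1) = 946. ✓

22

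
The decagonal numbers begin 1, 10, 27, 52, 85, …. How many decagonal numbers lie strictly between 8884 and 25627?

33

The n-th decagonal number is n(4n−3).
Smallest index with value > 8884: n = 48 (giving 9072).
Largest index with value < 25627: n = 80 (giving 25360).
Indices 48 through 80: 33 terms.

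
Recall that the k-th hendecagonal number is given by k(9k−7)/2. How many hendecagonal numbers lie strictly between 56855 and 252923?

The n-th hendecagonal number is n(9n−7)/2.
Smallest index with value > 56855: n = 113 (giving 57065).
Largest index with value < 252923: n = 237 (giving 251931).
Indices 113 through 237: 125 terms.

125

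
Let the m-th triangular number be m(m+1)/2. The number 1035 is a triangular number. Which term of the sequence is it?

45

Set n(n+1)/2 = 1035, giving n² + n − 2070 = 0.
The discriminant is 1 + 8·1035 = 8281, and √8281 = 91.
So n = (-1 + 91) / 2 = 90/2 = 45.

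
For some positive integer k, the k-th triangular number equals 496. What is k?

Set n(n+1)/2 = 496, giving n² + n − 992 = 0.
The discriminant is 1 + 8·496 = 3969, and √3969 = 63.
So n = (-1 + 63) / 2 = 62/2 = 31.

31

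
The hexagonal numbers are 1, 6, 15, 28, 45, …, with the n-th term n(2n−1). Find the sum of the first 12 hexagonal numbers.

1222

Σ i(2i−1) = 2Σi² − Σi over i = 1..12.
Σi = 78 and Σi² = 650.
2·650 − 1·78 = 1222.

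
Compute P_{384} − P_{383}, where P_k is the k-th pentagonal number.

Consecutive pentagonal numbers differ by 3n − 2: here 3·384 − 2 = 1150.

1150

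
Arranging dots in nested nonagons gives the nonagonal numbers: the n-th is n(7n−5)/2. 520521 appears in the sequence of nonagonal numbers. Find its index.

Set n(7n−5)/2 = 520521, giving 7n² − 5n − 1041042 = 0.
So n = (5 + 5399) / 14 = 5404/14 = 386.
Check: 386·(7·386 − 5)/2 = 520521. ✓

386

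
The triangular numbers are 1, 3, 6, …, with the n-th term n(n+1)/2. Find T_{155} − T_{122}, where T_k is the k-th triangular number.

155·156/2 = 12090 and 122·123/2 = 7503.
Difference: 12090 − 7503 = 4587.

4587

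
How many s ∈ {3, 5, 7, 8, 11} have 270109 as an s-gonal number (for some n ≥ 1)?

s = 3: P(3, 734) = 269745 and P(3, 735) = 270480; 270109 is not s-gonal.
s = 5: P(5, 424) = 269452 and P(5, 425) = 270725; 270109 is not s-gonal.
s = 7: P(7, 329) = 270109. ✓
s = 8: P(8, 300) = 269400 and P(8, 301) = 271201; 270109 is not s-gonal.
s = 11: P(11, 245) = 269255 and P(11, 246) = 271461; 270109 is not s-gonal.
Hits: s ∈ {7} → 1.

1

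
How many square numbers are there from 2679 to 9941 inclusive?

The n-th square number is n².
Smallest index with value ≥ 2679: n = 52 (giving 2704).
Largest index with value ≤ 9941: n = 99 (giving 9801).
Indices 52 through 99: 48 terms.

48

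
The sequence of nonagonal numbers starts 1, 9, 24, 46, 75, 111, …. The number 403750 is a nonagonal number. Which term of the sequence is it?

340

Set n(7n−5)/2 = 403750, giving 7n² − 5n − 807500 = 0.
So n = (5 + 4755) / 14 = 4760/14 = 340.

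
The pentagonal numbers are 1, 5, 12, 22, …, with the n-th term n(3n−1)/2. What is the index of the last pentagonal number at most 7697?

Solve n(3n−1)/2 ≤ 7697 for integer n.
n = 71 gives 7526 ≤ 7697, while n = 72 gives 7740 > 7697; so the answer is index 71.

71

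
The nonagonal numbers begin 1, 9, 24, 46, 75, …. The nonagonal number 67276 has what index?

Set n(7n−5)/2 = 67276, giving 7n² − 5n − 134552 = 0.
The discriminant is 25 + 56·67276 = 3767481, and √3767481 = 1941.
So n = (5 + 1941) / 14 = 1946/14 = 139.

139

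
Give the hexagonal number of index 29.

29·(2·29 − 1) = 29·57 = 1653.

1653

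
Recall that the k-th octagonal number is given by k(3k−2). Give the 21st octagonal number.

The 21st octagonal number is n(3n−2) with n = 21.
21·(3·21 − 2) = 21·61 = 1281.

1281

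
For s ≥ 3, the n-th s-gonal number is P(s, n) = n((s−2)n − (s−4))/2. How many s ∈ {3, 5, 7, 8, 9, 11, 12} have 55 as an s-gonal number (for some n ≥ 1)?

2

s = 3: P(3, 10) = 55. ✓
s = 5: P(5, 6) = 51 and P(5, 7) = 70; 55 is not s-gonal.
s = 7: P(7, 5) = 55. ✓
s = 8: P(8, 4) = 40 and P(8, 5) = 65; 55 is not s-gonal.
s = 9: P(9, 4) = 46 and P(9, 5) = 75; 55 is not s-gonal.
s = 11: P(11, 3) = 30 and P(11, 4) = 58; 55 is not s-gonal.
s = 12: P(12, 3) = 33 and P(12, 4) = 64; 55 is not s-gonal.
Hits: s ∈ {3, 7} → 2.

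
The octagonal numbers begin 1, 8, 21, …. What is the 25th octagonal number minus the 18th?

889

25·(3·25 − 2) = 1825 and 18·(3·18 − 2) = 936.
Difference: 1825 − 936 = 889.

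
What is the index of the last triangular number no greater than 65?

Solve n(n+1)/2 ≤ 65 for integer n.
n = 10 gives 55 ≤ 65, while n = 11 gives 66 > 65; so the answer is index 10.

10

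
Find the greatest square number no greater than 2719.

Solve n² ≤ 2719 for integer n.
n = 52 gives 2704 ≤ 2719, while n = 53 gives 2809 > 2719; so the answer is 2704.

2704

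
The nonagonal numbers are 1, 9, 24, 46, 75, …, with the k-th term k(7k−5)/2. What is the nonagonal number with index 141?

The 141st nonagonal number is n(7n−5)/2 with n = 141.
141·(7·141 − 5)/2 = 141·982/2 = 141·491 = 69231.

69231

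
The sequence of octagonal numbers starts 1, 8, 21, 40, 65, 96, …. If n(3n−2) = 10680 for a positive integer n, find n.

60

Set n(3n−2) = 10680, giving 3n² − 2n − 10680 = 0.
The discriminant is 4 + 12·10680 = 128164, and √128164 = 358.
So n = (2 + 358) / 6 = 360/6 = 60.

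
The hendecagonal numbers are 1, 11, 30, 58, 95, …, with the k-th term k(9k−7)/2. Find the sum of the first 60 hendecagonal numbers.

325740

Σ i(9i−7)/2 = (9Σi² − 7Σi) / 2 over i = 1..60.
Σi = 1830 and Σi² = 73810.
(9·73810 − 7·1830) / 2 = 651480/2 = 325740.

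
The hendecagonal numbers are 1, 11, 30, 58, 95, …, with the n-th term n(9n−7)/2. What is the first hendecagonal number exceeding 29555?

Solve n(9n−7)/2 > 29555 for integer n.
The largest n with value ≤ 29555 is 81 (since 29241 ≤ 29555 < 29971), so the first above is n = 82, value 29971.

29971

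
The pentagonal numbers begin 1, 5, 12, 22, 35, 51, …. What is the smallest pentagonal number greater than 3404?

Solve n(3n−1)/2 > 3404 for integer n.
The largest n with value ≤ 3404 is 47 (since 3290 ≤ 3404 < 3432), so the first above is n = 48, value 3432.

3432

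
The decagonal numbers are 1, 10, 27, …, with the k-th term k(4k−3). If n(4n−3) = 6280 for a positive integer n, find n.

40

Set n(4n−3) = 6280, giving 4n² − 3n − 6280 = 0.
The discriminant is 9 + 16·6280 = 100489, and √100489 = 317.
So n = (3 + 317) / 8 = 320/8 = 40.
Check: 40·(4·40 − 3) = 6280. ✓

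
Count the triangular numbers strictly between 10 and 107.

The n-th triangular number is n(n+1)/2.
Smallest index with value > 10: n = 5 (giving 15).
Largest index with value < 107: n = 14 (giving 105).
Indices 5 through 14: 10 terms.

10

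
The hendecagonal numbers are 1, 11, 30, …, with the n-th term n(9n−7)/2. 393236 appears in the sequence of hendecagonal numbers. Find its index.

Set n(9n−7)/2 = 393236, giving 9n² − 7n − 786472 = 0.
The discriminant is 49 + 72·393236 = 28313041, and √28313041 = 5321.
So n = (7 + 5321) / 18 = 5328/18 = 296.
Check: 296·(9·296 − 7)/2 = 393236. ✓

296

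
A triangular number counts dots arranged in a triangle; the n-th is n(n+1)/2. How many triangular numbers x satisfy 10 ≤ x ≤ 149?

13

The n-th triangular number is n(n+1)/2.
Smallest index with value ≥ 10: n = 4 (giving 10).
Largest index with value ≤ 149: n = 16 (giving 136).
Indices 4 through 16: 13 terms.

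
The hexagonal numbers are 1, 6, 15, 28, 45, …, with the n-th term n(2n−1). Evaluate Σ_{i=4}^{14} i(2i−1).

Σ i(2i−1) = 2Σi² − Σi over i = 4..14.
Σi = 105 − 6 = 99 and Σi² = 1015 − 14 = 1001.
2·1001 − 1·99 = 1903.

1903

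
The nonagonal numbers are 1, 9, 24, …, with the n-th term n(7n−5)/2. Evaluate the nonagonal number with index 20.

The 20th nonagonal number is n(7n−5)/2 with n = 20.
20·(7·20 − 5)/2 = 20·135/2 = 1350.

1350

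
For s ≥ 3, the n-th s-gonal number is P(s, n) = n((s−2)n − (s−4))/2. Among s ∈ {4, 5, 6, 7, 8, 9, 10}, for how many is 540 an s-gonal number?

2

s = 4: P(4, 23) = 529 and P(4, 24) = 576; 540 is not s-gonal.
s = 5: P(5, 19) = 532 and P(5, 20) = 590; 540 is not s-gonal.
s = 6: P(6, 16) = 496 and P(6, 17) = 561; 540 is not s-gonal.
s = 7: P(7, 15) = 540. ✓
s = 8: P(8, 13) = 481 and P(8, 14) = 560; 540 is not s-gonal.
s = 9: P(9, 12) = 474 and P(9, 13) = 559; 540 is not s-gonal.
s = 10: P(10, 12) = 540. ✓
Hits: s ∈ {7, 10} → 2.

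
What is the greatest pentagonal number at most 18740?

18426

Solve n(3n−1)/2 ≤ 18740 for integer n.
n = 111 gives 18426 ≤ 18740, while n = 112 gives 18760 > 18740; so the answer is 18426.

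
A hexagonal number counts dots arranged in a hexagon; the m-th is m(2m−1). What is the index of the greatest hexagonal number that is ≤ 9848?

Solve n(2n−1) ≤ 9848 for integer n.
n = 70 gives 9730 ≤ 9848, while n = 71 gives 10011 > 9848; so the answer is index 70.

70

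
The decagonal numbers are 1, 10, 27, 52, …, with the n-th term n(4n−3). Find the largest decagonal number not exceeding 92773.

91960

Solve n(4n−3) ≤ 92773 for integer n.
n = 152 gives 91960 ≤ 92773, while n = 153 gives 93177 > 92773; so the answer is 91960.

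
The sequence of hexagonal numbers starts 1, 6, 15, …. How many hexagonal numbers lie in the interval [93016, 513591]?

292

The n-th hexagonal number is n(2n−1).
Smallest index with value ≥ 93016: n = 216 (giving 93096).
Largest index with value ≤ 513591: n = 507 (giving 513591).
Indices 216 through 507: 292 terms.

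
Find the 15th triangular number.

The 15th triangular number is n(n+1)/2 with n = 15.
15·16/2 = 240/2 = 120.

120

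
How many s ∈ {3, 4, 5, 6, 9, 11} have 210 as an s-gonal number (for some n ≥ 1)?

s = 3: P(3, 20) = 210. ✓
s = 4: P(4, 14) = 196 and P(4, 15) = 225; 210 is not s-gonal.
s = 5: P(5, 12) = 210. ✓
s = 6: P(6, 10) = 190 and P(6, 11) = 231; 210 is not s-gonal.
s = 9: P(9, 8) = 204 and P(9, 9) = 261; 210 is not s-gonal.
s = 11: P(11, 7) = 196 and P(11, 8) = 260; 210 is not s-gonal.
Hits: s ∈ {3, 5} → 2.

2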